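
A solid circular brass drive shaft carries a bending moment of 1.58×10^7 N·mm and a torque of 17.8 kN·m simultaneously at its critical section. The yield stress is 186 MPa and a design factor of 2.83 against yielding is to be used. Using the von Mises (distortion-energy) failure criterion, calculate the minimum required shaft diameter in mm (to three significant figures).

σ_allow = σ_y/n = 186/2.83 = 65.72 MPa.
For a solid shaft σ_b = 32M/(πd³) and τ = 16T/(πd³), so the von Mises stress is σ' = (16/πd³)·√(4M²+3T²).
√(4M²+3T²) = √(4×(1.580×10^7)² + 3×(1.780×10^7)²) = 4.415×10^7 N·mm.
d³ = 16×4.415×10^7/(π×65.72) = 3.421×10^6 mm³.
d = 150.7 mm.

d = 151 mm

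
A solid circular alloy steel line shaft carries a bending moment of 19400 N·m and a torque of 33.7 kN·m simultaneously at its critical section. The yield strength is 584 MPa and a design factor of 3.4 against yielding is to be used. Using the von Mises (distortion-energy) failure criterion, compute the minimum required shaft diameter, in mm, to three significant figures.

σ_allow = σ_y/n = 584/3.4 = 171.8 MPa.
For a solid shaft σ_b = 32M/(πd³) and τ = 16T/(πd³), so the von Mises stress is σ' = (16/πd³)·√(4M²+3T²).
√(4M²+3T²) = √(4×(1.940×10^7)² + 3×(3.370×10^7)²) = 7.009×10^7 N·mm.
d³ = 16×7.009×10^7/(π×171.8) = 2.078×10^6 mm³.
d = 127.6 mm.

d = 128 mm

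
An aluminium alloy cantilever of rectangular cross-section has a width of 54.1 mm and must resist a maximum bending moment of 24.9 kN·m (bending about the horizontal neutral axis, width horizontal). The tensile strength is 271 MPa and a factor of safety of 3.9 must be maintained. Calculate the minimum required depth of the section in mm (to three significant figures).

h = 199 mm

σ_allow = 271/3.9 = 69.49 MPa.
For a rectangular section σ = 6M/(bh²), so h² = 6M/(b σ_allow) = 6×2.4900×10^7/(54.1×69.49) = 39740 mm².
h = 199.4 mm.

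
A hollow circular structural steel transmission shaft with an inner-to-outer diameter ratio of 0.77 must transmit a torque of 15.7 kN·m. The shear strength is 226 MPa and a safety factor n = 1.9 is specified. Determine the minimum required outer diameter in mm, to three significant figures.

τ_allow = 226/1.9 = 118.9 MPa.
For a hollow shaft τ = 16T/[πd_o³(1−k⁴)] with k = 0.77, so 1−k⁴ = 0.6485.
d_o³ = 16T/[π τ_allow (1−k⁴)] = 16×1.5700×10^7/(π×118.9×0.6485) = 1.037×10^6 mm³.
d_o = 101.2 mm.

d_o = 101 mm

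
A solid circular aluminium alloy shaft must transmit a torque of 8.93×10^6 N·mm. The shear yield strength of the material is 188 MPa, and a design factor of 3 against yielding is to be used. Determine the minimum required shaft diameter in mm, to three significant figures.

d = 89.9 mm

Allowable shear stress τ_allow = 188/3 = 62.67 MPa.
For a solid shaft τ = 16T/(πd³), so d³ = 16T/(π τ_allow) = 16×8930000/(π×62.67) = 725700 mm³.
d = (725700)^(1/3) = 89.87 mm.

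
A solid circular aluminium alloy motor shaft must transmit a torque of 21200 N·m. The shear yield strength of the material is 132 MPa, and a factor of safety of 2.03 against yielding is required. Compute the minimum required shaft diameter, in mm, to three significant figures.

d = 118 mm

Allowable shear stress τ_allow = 132/2.03 = 65.02 MPa.
For a solid shaft τ = 16T/(πd³), so d³ = 16T/(π τ_allow) = 16×2.1200×10^7/(π×65.02) = 1.660×10^6 mm³.
d = (1.660×10^6)^(1/3) = 118.4 mm.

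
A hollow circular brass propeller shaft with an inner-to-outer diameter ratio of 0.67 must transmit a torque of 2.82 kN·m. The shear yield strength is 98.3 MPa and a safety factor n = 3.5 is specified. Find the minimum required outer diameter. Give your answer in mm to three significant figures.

d_o = 86.2 mm

τ_allow = 98.3/3.5 = 28.09 MPa.
For a hollow shaft τ = 16T/[πd_o³(1−k⁴)] with k = 0.67, so 1−k⁴ = 0.7985.
d_o³ = 16T/[π τ_allow (1−k⁴)] = 16×2820000/(π×28.09×0.7985) = 640400 mm³.
d_o = 86.20 mm.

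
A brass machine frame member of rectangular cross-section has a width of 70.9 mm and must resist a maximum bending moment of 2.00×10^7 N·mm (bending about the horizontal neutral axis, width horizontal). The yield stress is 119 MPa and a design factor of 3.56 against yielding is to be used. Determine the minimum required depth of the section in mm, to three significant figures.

h = 225 mm

σ_allow = 119/3.56 = 33.43 MPa.
For a rectangular section σ = 6M/(bh²), so h² = 6M/(b σ_allow) = 6×2.0000×10^7/(70.9×33.43) = 50630 mm².
h = 225.0 mm.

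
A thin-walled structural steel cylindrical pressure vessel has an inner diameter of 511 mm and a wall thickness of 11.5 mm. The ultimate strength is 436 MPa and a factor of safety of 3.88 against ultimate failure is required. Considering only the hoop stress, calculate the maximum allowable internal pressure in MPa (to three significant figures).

p_allow = 5.06 MPa

σ_allow = 436/3.88 = 112.4 MPa.
σ_h = pD/(2t) → p_allow = 2σ_allow t/D = 2×112.4×11.5/511 = 5.058 MPa.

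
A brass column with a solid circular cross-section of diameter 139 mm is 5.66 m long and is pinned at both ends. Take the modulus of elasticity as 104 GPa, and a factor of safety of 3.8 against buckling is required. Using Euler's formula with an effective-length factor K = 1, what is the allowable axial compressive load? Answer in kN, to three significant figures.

P_allow = 155 kN

I = πd⁴/64 = π×139⁴/64 = 1.832×10^7 mm⁴.
Effective length L_e = KL = 1×5.66 m = 5660 mm.
Euler critical load P_cr = π²EI/L_e² = π²×104000×1.832×10^7/5660² = 587100 N.
P_allow = P_cr/n = 587100/3.8 = 154500 N.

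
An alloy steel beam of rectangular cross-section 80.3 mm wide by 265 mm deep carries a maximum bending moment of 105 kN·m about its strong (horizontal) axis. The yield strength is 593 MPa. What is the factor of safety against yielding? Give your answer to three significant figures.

n = 5.31

Section modulus S = bh²/6 = 80.3×265²/6 = 939800 mm³.
σ = M/S = 1.0500×10^8/939800 = 111.7 MPa.
n = 593/111.7 = 5.308.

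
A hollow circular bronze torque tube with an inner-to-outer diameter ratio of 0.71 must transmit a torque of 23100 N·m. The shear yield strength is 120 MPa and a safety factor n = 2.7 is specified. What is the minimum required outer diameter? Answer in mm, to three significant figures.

d_o = 153 mm

τ_allow = 120/2.7 = 44.44 MPa.
For a hollow shaft τ = 16T/[πd_o³(1−k⁴)] with k = 0.71, so 1−k⁴ = 0.7459.
d_o³ = 16T/[π τ_allow (1−k⁴)] = 16×2.3100×10^7/(π×44.44×0.7459) = 3.549×10^6 mm³.
d_o = 152.5 mm.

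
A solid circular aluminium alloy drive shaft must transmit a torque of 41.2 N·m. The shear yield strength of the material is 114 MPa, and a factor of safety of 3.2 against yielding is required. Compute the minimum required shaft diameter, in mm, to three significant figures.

d = 18.1 mm

Allowable shear stress τ_allow = 114/3.2 = 35.62 MPa.
For a solid shaft τ = 16T/(πd³), so d³ = 16T/(π τ_allow) = 16×41200/(π×35.62) = 5890 mm³.
d = (5890)^(1/3) = 18.06 mm.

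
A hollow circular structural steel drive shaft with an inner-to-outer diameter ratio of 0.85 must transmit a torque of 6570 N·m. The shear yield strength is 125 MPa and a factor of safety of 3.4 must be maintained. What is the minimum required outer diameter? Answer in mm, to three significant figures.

τ_allow = 125/3.4 = 36.76 MPa.
For a hollow shaft τ = 16T/[πd_o³(1−k⁴)] with k = 0.85, so 1−k⁴ = 0.4780.
d_o³ = 16T/[π τ_allow (1−k⁴)] = 16×6570000/(π×36.76×0.4780) = 1.904×10^6 mm³.
d_o = 123.9 mm.

d_o = 124 mm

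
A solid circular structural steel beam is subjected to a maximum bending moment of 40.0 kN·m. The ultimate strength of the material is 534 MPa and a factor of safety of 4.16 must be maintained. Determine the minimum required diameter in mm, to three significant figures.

σ_allow = 534/4.16 = 128.4 MPa.
For a solid circular section σ = 32M/(πd³), so d³ = 32M/(π σ_allow) = 32×4.0000×10^7/(π×128.4) = 3.174×10^6 mm³.
d = 147.0 mm.

d = 147 mm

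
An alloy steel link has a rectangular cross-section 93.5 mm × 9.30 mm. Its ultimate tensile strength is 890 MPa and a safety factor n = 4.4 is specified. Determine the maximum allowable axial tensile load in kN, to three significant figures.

F_allow = 176 kN

σ_allow = 890/4.4 = 202.3 MPa.
A = 93.5×9.30 = 869.6 mm².
F_allow = σ_allow × A = 202.3×869.6 = 175900 N.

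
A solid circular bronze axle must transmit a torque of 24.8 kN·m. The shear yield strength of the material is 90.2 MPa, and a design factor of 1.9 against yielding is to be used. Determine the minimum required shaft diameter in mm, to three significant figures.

Allowable shear stress τ_allow = 90.2/1.9 = 47.47 MPa.
For a solid shaft τ = 16T/(πd³), so d³ = 16T/(π τ_allow) = 16×2.4800×10^7/(π×47.47) = 2.661×10^6 mm³.
d = (2.661×10^6)^(1/3) = 138.6 mm.

d = 139 mm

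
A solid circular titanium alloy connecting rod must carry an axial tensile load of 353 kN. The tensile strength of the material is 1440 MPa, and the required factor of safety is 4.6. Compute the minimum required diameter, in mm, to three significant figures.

Allowable stress σ_allow = 1440/4.6 = 313.0 MPa.
Required area A = F/σ_allow = 353000/313.0 = 1128 mm².
A = πd²/4 → d = √(4A/π) = 37.89 mm.

d = 37.9 mm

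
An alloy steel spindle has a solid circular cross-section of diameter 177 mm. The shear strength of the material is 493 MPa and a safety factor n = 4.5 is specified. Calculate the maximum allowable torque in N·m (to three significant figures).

T_allow = 1.19×10^5 N·m

τ_allow = 493/4.5 = 109.6 MPa.
For a solid shaft T_allow = τ_allow·πd³/16; πd³/16 = π×177³/16 = 1.089×10^6 mm³.
T_allow = 109.6×1.089×10^6 = 1.193×10^8 N·mm = 119300 N·m.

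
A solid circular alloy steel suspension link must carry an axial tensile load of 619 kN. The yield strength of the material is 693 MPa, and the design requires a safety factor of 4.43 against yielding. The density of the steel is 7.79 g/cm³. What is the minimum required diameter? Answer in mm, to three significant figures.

Allowable stress σ_allow = 693/4.43 = 156.4 MPa.
Required area A = F/σ_allow = 619000/156.4 = 3957 mm².
A = πd²/4 → d = √(4A/π) = 70.98 mm.

d = 71.0 mm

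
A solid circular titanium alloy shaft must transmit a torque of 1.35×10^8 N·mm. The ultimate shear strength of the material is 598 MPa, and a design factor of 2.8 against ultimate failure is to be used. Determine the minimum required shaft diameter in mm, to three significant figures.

Allowable shear stress τ_allow = 598/2.8 = 213.6 MPa.
For a solid shaft τ = 16T/(πd³), so d³ = 16T/(π τ_allow) = 16×1.3500×10^8/(π×213.6) = 3.219×10^6 mm³.
d = (3.219×10^6)^(1/3) = 147.7 mm.

d = 148 mm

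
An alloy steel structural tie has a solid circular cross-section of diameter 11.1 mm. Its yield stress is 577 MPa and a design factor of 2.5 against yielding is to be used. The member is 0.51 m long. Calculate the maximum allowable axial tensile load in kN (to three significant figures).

F_allow = 22.3 kN

σ_allow = 577/2.5 = 230.8 MPa.
A = πd²/4 = π×11.1²/4 = 96.77 mm².
F_allow = σ_allow × A = 230.8×96.77 = 22330 N.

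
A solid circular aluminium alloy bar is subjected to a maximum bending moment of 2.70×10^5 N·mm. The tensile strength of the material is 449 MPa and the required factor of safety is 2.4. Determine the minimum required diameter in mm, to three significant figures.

d = 24.5 mm

σ_allow = 449/2.4 = 187.1 MPa.
For a solid circular section σ = 32M/(πd³), so d³ = 32M/(π σ_allow) = 32×270000/(π×187.1) = 14700 mm³.
d = 24.50 mm.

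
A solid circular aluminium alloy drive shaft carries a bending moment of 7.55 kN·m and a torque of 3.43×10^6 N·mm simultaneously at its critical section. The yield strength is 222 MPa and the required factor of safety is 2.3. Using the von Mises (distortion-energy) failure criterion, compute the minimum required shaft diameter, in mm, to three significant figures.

σ_allow = σ_y/n = 222/2.3 = 96.52 MPa.
For a solid shaft σ_b = 32M/(πd³) and τ = 16T/(πd³), so the von Mises stress is σ' = (16/πd³)·√(4M²+3T²).
√(4M²+3T²) = √(4×(7.550×10^6)² + 3×(3.430×10^6)²) = 1.623×10^7 N·mm.
d³ = 16×1.623×10^7/(π×96.52) = 856200 mm³.
d = 94.96 mm.

d = 95.0 mm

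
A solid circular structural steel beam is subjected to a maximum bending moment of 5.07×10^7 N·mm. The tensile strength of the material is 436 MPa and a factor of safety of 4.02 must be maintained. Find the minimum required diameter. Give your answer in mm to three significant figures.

σ_allow = 436/4.02 = 108.5 MPa.
For a solid circular section σ = 32M/(πd³), so d³ = 32M/(π σ_allow) = 32×5.0700×10^7/(π×108.5) = 4.762×10^6 mm³.
d = 168.2 mm.

d = 168 mm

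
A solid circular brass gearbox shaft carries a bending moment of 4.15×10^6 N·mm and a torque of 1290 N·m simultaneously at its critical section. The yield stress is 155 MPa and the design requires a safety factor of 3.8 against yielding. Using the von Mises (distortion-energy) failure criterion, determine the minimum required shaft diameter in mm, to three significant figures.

σ_allow = σ_y/n = 155/3.8 = 40.79 MPa.
For a solid shaft σ_b = 32M/(πd³) and τ = 16T/(πd³), so the von Mises stress is σ' = (16/πd³)·√(4M²+3T²).
√(4M²+3T²) = √(4×(4.150×10^6)² + 3×(1.290×10^6)²) = 8.595×10^6 N·mm.
d³ = 16×8.595×10^6/(π×40.79) = 1.073×10^6 mm³.
d = 102.4 mm.

d = 102 mm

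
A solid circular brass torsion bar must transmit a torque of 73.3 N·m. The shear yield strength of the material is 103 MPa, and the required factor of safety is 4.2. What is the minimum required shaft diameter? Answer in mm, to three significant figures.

Allowable shear stress τ_allow = 103/4.2 = 24.52 MPa.
For a solid shaft τ = 16T/(πd³), so d³ = 16T/(π τ_allow) = 16×73300/(π×24.52) = 15220 mm³.
d = (15220)^(1/3) = 24.78 mm.

d = 24.8 mm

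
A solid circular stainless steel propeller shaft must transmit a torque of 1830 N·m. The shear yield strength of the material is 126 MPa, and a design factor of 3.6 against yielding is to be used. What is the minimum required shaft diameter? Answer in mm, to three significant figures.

d = 64.3 mm

Allowable shear stress τ_allow = 126/3.6 = 35.00 MPa.
For a solid shaft τ = 16T/(πd³), so d³ = 16T/(π τ_allow) = 16×1830000/(π×35.00) = 266300 mm³.
d = (266300)^(1/3) = 64.34 mm.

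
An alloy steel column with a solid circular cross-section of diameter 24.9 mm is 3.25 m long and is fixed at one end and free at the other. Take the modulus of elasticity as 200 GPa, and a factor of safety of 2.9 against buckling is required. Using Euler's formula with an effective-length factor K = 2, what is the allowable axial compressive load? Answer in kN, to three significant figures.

I = πd⁴/64 = π×24.9⁴/64 = 18870 mm⁴.
Effective length L_e = KL = 2×3.25 m = 6500 mm.
Euler critical load P_cr = π²EI/L_e² = π²×200000×18870/6500² = 881.6 N.
P_allow = P_cr/n = 881.6/2.9 = 304.0 N.

P_allow = 0.304 kN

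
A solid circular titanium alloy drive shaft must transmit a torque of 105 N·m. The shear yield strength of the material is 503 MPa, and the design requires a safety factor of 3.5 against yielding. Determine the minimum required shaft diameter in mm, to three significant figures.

Allowable shear stress τ_allow = 503/3.5 = 143.7 MPa.
For a solid shaft τ = 16T/(πd³), so d³ = 16T/(π τ_allow) = 16×105000/(π×143.7) = 3721 mm³.
d = (3721)^(1/3) = 15.50 mm.

d = 15.5 mm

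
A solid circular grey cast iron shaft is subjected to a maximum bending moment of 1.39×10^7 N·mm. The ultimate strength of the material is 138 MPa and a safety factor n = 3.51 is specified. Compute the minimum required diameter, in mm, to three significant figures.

σ_allow = 138/3.51 = 39.32 MPa.
For a solid circular section σ = 32M/(πd³), so d³ = 32M/(π σ_allow) = 32×1.3900×10^7/(π×39.32) = 3.601×10^6 mm³.
d = 153.3 mm.

d = 153 mm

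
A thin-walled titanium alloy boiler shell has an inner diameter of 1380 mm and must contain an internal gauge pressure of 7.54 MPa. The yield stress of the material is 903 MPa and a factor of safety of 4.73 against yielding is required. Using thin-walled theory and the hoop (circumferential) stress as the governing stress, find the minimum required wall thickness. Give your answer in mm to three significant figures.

σ_allow = 903/4.73 = 190.9 MPa.
Hoop stress σ_h = pD/(2t), so t = pD/(2σ_allow) = 7.54×1380/(2×190.9) = 27.25 mm.

t = 27.3 mm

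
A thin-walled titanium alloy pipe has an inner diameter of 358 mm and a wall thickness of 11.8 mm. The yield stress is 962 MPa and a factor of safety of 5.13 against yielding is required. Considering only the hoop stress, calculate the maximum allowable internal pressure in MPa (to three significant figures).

σ_allow = 962/5.13 = 187.5 MPa.
σ_h = pD/(2t) → p_allow = 2σ_allow t/D = 2×187.5×11.8/358 = 12.36 MPa.

p_allow = 12.4 MPa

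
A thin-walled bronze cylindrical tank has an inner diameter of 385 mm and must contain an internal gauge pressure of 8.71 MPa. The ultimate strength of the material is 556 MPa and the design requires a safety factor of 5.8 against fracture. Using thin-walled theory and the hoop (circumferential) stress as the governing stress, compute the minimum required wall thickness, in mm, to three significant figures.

σ_allow = 556/5.8 = 95.86 MPa.
Hoop stress σ_h = pD/(2t), so t = pD/(2σ_allow) = 8.71×385/(2×95.86) = 17.49 mm.

t = 17.5 mm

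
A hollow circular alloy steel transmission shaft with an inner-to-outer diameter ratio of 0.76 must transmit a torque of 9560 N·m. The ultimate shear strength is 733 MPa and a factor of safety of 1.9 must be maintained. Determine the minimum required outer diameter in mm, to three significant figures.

d_o = 57.4 mm

τ_allow = 733/1.9 = 385.8 MPa.
For a hollow shaft τ = 16T/[πd_o³(1−k⁴)] with k = 0.76, so 1−k⁴ = 0.6664.
d_o³ = 16T/[π τ_allow (1−k⁴)] = 16×9560000/(π×385.8×0.6664) = 189400 mm³.
d_o = 57.43 mm.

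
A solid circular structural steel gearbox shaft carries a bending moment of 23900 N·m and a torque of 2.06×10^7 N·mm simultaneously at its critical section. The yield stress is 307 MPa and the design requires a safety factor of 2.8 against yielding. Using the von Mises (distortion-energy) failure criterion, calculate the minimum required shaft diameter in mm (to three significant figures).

d = 140 mm

σ_allow = σ_y/n = 307/2.8 = 109.6 MPa.
For a solid shaft σ_b = 32M/(πd³) and τ = 16T/(πd³), so the von Mises stress is σ' = (16/πd³)·√(4M²+3T²).
√(4M²+3T²) = √(4×(2.390×10^7)² + 3×(2.060×10^7)²) = 5.965×10^7 N·mm.
d³ = 16×5.965×10^7/(π×109.6) = 2.771×10^6 mm³.
d = 140.5 mm.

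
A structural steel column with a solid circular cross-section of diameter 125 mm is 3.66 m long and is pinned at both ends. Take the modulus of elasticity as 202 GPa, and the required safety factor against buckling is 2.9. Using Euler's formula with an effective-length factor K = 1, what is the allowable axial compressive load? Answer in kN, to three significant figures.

I = πd⁴/64 = π×125⁴/64 = 1.198×10^7 mm⁴.
Effective length L_e = KL = 1×3.66 m = 3660 mm.
Euler critical load P_cr = π²EI/L_e² = π²×202000×1.198×10^7/3660² = 1.784×10^6 N.
P_allow = P_cr/n = 1.784×10^6/2.9 = 615000 N.

P_allow = 615 kN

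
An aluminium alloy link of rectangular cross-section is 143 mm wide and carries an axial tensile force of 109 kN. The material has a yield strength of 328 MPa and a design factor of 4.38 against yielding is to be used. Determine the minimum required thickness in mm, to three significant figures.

σ_allow = 328/4.38 = 74.89 MPa.
Required area A = F/σ_allow = 109000/74.89 = 1456 mm².
t = A/w = 1456/143 = 10.18 mm.

t = 10.2 mm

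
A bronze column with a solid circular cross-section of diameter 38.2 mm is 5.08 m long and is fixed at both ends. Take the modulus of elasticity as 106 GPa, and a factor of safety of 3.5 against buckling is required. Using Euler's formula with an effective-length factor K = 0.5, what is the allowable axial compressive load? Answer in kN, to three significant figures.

P_allow = 4.84 kN

I = πd⁴/64 = π×38.2⁴/64 = 104500 mm⁴.
Effective length L_e = KL = 0.5×5.08 m = 2540 mm.
Euler critical load P_cr = π²EI/L_e² = π²×106000×104500/2540² = 16950 N.
P_allow = P_cr/n = 16950/3.5 = 4843 N.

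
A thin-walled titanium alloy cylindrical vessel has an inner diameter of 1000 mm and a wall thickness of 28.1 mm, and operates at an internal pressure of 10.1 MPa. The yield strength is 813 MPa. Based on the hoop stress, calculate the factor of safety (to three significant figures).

n = 4.52

σ_h = pD/(2t) = 10.1×1000/(2×28.1) = 179.7 MPa.
n = 813/179.7 = 4.524.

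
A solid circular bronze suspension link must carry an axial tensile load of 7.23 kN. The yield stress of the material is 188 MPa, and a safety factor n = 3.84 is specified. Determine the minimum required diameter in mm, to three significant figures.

d = 13.7 mm

Allowable stress σ_allow = 188/3.84 = 48.96 MPa.
Required area A = F/σ_allow = 7230.0/48.96 = 147.7 mm².
A = πd²/4 → d = √(4A/π) = 13.71 mm.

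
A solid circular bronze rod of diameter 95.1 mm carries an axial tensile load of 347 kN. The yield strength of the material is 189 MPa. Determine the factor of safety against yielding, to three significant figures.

n = 3.87

A = πd²/4 = 7103 mm².
σ = F/A = 347000/7103 = 48.85 MPa.
n = 189/48.85 = 3.869.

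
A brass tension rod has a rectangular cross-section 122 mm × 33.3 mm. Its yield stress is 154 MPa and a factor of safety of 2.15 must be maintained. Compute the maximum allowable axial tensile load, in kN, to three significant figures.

F_allow = 291 kN

σ_allow = 154/2.15 = 71.63 MPa.
A = 122×33.3 = 4063 mm².
F_allow = σ_allow × A = 71.63×4063 = 291000 N.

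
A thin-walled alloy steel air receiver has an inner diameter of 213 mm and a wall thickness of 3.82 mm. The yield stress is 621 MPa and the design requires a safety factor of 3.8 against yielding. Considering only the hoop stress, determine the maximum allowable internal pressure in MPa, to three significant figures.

p_allow = 5.86 MPa

σ_allow = 621/3.8 = 163.4 MPa.
σ_h = pD/(2t) → p_allow = 2σ_allow t/D = 2×163.4×3.82/213 = 5.862 MPa.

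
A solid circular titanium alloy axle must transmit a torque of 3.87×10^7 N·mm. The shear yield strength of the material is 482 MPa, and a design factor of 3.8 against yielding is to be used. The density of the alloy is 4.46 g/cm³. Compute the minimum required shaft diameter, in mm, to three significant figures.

d = 116 mm

Allowable shear stress τ_allow = 482/3.8 = 126.8 MPa.
For a solid shaft τ = 16T/(πd³), so d³ = 16T/(π τ_allow) = 16×3.8700×10^7/(π×126.8) = 1.554×10^6 mm³.
d = (1.554×10^6)^(1/3) = 115.8 mm.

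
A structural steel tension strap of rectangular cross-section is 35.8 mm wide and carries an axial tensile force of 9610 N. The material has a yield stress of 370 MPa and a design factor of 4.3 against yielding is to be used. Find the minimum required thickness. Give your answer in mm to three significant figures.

σ_allow = 370/4.3 = 86.05 MPa.
Required area A = F/σ_allow = 9610.0/86.05 = 111.7 mm².
t = A/w = 111.7/35.8 = 3.120 mm.

t = 3.12 mm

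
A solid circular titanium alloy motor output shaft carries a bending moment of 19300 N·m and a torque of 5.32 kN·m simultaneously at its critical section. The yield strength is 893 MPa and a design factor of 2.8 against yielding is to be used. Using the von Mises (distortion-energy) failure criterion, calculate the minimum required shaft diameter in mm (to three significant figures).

d = 85.9 mm

σ_allow = σ_y/n = 893/2.8 = 318.9 MPa.
For a solid shaft σ_b = 32M/(πd³) and τ = 16T/(πd³), so the von Mises stress is σ' = (16/πd³)·√(4M²+3T²).
√(4M²+3T²) = √(4×(1.930×10^7)² + 3×(5.320×10^6)²) = 3.968×10^7 N·mm.
d³ = 16×3.968×10^7/(π×318.9) = 633700 mm³.
d = 85.89 mm.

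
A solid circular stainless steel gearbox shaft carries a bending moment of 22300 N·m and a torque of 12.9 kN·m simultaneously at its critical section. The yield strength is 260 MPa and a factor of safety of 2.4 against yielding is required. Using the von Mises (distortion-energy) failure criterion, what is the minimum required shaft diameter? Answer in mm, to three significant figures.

σ_allow = σ_y/n = 260/2.4 = 108.3 MPa.
For a solid shaft σ_b = 32M/(πd³) and τ = 16T/(πd³), so the von Mises stress is σ' = (16/πd³)·√(4M²+3T²).
√(4M²+3T²) = √(4×(2.230×10^7)² + 3×(1.290×10^7)²) = 4.988×10^7 N·mm.
d³ = 16×4.988×10^7/(π×108.3) = 2.345×10^6 mm³.
d = 132.9 mm.

d = 133 mm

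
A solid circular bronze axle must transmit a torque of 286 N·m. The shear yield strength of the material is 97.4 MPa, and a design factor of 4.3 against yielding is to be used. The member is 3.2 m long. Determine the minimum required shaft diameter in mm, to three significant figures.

d = 40.1 mm

Allowable shear stress τ_allow = 97.4/4.3 = 22.65 MPa.
For a solid shaft τ = 16T/(πd³), so d³ = 16T/(π τ_allow) = 16×286000/(π×22.65) = 64310 mm³.
d = (64310)^(1/3) = 40.06 mm.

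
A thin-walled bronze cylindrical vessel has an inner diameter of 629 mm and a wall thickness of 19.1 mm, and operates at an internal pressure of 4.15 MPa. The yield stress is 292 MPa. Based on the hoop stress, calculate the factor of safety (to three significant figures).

σ_h = pD/(2t) = 4.15×629/(2×19.1) = 68.33 MPa.
n = 292/68.33 = 4.273.

n = 4.27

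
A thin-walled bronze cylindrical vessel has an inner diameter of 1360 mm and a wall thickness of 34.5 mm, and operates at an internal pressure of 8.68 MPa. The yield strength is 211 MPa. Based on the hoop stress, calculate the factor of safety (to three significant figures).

n = 1.23

σ_h = pD/(2t) = 8.68×1360/(2×34.5) = 171.1 MPa.
n = 211/171.1 = 1.233.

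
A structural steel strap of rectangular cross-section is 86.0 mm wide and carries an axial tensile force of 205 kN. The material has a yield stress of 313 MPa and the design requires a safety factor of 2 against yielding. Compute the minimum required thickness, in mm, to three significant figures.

t = 15.2 mm

σ_allow = 313/2 = 156.5 MPa.
Required area A = F/σ_allow = 205000/156.5 = 1310 mm².
t = A/w = 1310/86.0 = 15.23 mm.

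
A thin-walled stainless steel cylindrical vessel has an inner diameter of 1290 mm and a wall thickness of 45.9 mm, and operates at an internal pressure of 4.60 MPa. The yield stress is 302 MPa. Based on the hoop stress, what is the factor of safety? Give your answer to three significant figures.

n = 4.67

σ_h = pD/(2t) = 4.60×1290/(2×45.9) = 64.64 MPa.
n = 302/64.64 = 4.672.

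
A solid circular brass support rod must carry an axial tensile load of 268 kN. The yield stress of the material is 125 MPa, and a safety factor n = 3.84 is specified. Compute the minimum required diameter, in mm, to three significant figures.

Allowable stress σ_allow = 125/3.84 = 32.55 MPa.
Required area A = F/σ_allow = 268000/32.55 = 8233 mm².
A = πd²/4 → d = √(4A/π) = 102.4 mm.

d = 102 mm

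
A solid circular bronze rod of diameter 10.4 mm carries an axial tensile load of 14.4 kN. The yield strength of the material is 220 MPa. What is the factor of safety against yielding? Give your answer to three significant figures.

n = 1.30

A = πd²/4 = 84.95 mm².
σ = F/A = 14400/84.95 = 169.5 MPa.
n = 220/169.5 = 1.298.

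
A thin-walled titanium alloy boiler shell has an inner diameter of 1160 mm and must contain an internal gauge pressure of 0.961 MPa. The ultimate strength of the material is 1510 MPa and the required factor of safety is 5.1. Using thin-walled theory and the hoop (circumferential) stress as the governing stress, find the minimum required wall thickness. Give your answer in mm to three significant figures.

t = 1.88 mm

σ_allow = 1510/5.1 = 296.1 MPa.
Hoop stress σ_h = pD/(2t), so t = pD/(2σ_allow) = 0.961×1160/(2×296.1) = 1.883 mm.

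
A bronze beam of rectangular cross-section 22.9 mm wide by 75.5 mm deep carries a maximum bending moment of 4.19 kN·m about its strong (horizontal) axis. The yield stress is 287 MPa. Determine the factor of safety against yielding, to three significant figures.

Section modulus S = bh²/6 = 22.9×75.5²/6 = 21760 mm³.
σ = M/S = 4190000/21760 = 192.6 MPa.
n = 287/192.6 = 1.490.

n = 1.49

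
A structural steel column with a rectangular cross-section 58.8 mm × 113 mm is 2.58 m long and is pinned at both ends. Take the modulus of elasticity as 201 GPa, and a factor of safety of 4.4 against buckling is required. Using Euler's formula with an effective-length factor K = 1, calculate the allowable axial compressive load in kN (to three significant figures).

P_allow = 130 kN

Buckling occurs about the weak axis: I_min = h·b³/12 = 113×58.8³/12 = 1.914×10^6 mm⁴ (b = 58.8 mm is the smaller dimension).
Effective length L_e = KL = 1×2.58 m = 2580 mm.
Euler critical load P_cr = π²EI/L_e² = π²×201000×1.914×10^6/2580² = 570500 N.
P_allow = P_cr/n = 570500/4.4 = 129700 N.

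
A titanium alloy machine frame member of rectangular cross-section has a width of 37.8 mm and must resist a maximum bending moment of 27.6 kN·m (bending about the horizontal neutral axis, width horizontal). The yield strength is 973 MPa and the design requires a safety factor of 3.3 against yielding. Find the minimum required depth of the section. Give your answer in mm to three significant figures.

h = 122 mm

σ_allow = 973/3.3 = 294.8 MPa.
For a rectangular section σ = 6M/(bh²), so h² = 6M/(b σ_allow) = 6×2.7600×10^7/(37.8×294.8) = 14860 mm².
h = 121.9 mm.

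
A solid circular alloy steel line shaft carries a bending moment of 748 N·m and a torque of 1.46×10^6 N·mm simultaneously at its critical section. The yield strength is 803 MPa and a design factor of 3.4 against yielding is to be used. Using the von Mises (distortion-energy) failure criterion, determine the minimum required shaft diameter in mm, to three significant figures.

σ_allow = σ_y/n = 803/3.4 = 236.2 MPa.
For a solid shaft σ_b = 32M/(πd³) and τ = 16T/(πd³), so the von Mises stress is σ' = (16/πd³)·√(4M²+3T²).
√(4M²+3T²) = √(4×(748000)² + 3×(1.460×10^6)²) = 2.938×10^6 N·mm.
d³ = 16×2.938×10^6/(π×236.2) = 63360 mm³.
d = 39.87 mm.

d = 39.9 mm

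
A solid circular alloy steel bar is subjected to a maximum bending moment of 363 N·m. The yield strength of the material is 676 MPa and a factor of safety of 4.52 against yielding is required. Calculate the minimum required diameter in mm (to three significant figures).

σ_allow = 676/4.52 = 149.6 MPa.
For a solid circular section σ = 32M/(πd³), so d³ = 32M/(π σ_allow) = 32×363000/(π×149.6) = 24720 mm³.
d = 29.13 mm.

d = 29.1 mm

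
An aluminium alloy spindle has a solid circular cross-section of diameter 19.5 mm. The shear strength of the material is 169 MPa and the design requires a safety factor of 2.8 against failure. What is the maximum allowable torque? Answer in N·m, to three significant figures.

τ_allow = 169/2.8 = 60.36 MPa.
For a solid shaft T_allow = τ_allow·πd³/16; πd³/16 = π×19.5³/16 = 1456 mm³.
T_allow = 60.36×1456 = 87870 N·mm = 87.87 N·m.

T_allow = 87.9 N·m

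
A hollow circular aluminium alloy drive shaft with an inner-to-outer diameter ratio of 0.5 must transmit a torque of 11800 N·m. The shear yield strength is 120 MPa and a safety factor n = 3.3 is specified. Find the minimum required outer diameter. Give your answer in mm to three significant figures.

τ_allow = 120/3.3 = 36.36 MPa.
For a hollow shaft τ = 16T/[πd_o³(1−k⁴)] with k = 0.5, so 1−k⁴ = 0.9375.
d_o³ = 16T/[π τ_allow (1−k⁴)] = 16×1.1800×10^7/(π×36.36×0.9375) = 1.763×10^6 mm³.
d_o = 120.8 mm.

d_o = 121 mm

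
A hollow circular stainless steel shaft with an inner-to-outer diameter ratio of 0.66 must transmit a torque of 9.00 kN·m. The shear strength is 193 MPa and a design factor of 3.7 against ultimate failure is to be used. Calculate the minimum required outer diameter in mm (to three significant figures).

d_o = 103 mm

τ_allow = 193/3.7 = 52.16 MPa.
For a hollow shaft τ = 16T/[πd_o³(1−k⁴)] with k = 0.66, so 1−k⁴ = 0.8103.
d_o³ = 16T/[π τ_allow (1−k⁴)] = 16×9000000/(π×52.16×0.8103) = 1.085×10^6 mm³.
d_o = 102.7 mm.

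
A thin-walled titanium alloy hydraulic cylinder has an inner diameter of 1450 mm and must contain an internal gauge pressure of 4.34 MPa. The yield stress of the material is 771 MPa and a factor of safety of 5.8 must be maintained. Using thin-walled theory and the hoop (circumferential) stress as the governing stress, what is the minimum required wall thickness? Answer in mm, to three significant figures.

σ_allow = 771/5.8 = 132.9 MPa.
Hoop stress σ_h = pD/(2t), so t = pD/(2σ_allow) = 4.34×1450/(2×132.9) = 23.67 mm.

t = 23.7 mm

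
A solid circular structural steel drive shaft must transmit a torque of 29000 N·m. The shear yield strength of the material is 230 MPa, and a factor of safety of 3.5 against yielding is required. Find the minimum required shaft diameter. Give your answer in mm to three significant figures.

Allowable shear stress τ_allow = 230/3.5 = 65.71 MPa.
For a solid shaft τ = 16T/(πd³), so d³ = 16T/(π τ_allow) = 16×2.9000×10^7/(π×65.71) = 2.248×10^6 mm³.
d = (2.248×10^6)^(1/3) = 131.0 mm.

d = 131 mm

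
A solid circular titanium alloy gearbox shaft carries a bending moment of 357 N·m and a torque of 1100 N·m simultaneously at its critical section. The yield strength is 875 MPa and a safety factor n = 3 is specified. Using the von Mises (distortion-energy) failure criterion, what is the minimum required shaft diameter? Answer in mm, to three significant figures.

σ_allow = σ_y/n = 875/3 = 291.7 MPa.
For a solid shaft σ_b = 32M/(πd³) and τ = 16T/(πd³), so the von Mises stress is σ' = (16/πd³)·√(4M²+3T²).
√(4M²+3T²) = √(4×(357000)² + 3×(1.100×10^6)²) = 2.035×10^6 N·mm.
d³ = 16×2.035×10^6/(π×291.7) = 35530 mm³.
d = 32.87 mm.

d = 32.9 mm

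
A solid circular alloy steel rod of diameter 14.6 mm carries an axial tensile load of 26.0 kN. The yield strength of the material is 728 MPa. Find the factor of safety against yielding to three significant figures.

n = 4.69

A = πd²/4 = 167.4 mm².
σ = F/A = 26000/167.4 = 155.3 MPa.
n = 728/155.3 = 4.688.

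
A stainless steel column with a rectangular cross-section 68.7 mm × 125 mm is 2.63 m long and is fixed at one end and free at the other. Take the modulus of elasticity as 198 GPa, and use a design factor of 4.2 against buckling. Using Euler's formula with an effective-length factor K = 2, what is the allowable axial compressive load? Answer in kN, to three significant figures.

P_allow = 56.8 kN

Buckling occurs about the weak axis: I_min = h·b³/12 = 125×68.7³/12 = 3.378×10^6 mm⁴ (b = 68.7 mm is the smaller dimension).
Effective length L_e = KL = 2×2.63 m = 5260 mm.
Euler critical load P_cr = π²EI/L_e² = π²×198000×3.378×10^6/5260² = 238600 N.
P_allow = P_cr/n = 238600/4.2 = 56800 N.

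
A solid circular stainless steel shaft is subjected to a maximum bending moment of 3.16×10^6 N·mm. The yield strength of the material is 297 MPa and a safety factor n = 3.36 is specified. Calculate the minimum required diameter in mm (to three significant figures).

d = 71.4 mm

σ_allow = 297/3.36 = 88.39 MPa.
For a solid circular section σ = 32M/(πd³), so d³ = 32M/(π σ_allow) = 32×3160000/(π×88.39) = 364100 mm³.
d = 71.41 mm.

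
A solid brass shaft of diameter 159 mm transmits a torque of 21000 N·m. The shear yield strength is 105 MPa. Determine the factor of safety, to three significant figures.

n = 3.95

τ = 16T/(πd³) = 16×2.1000×10^7/(π×159³) = 26.61 MPa.
n = τ_limit/τ = 105/26.61 = 3.946.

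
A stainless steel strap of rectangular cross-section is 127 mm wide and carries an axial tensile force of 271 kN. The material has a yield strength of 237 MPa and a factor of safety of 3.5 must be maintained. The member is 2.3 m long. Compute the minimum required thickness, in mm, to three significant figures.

t = 31.5 mm

σ_allow = 237/3.5 = 67.71 MPa.
Required area A = F/σ_allow = 271000/67.71 = 4002 mm².
t = A/w = 4002/127 = 31.51 mm.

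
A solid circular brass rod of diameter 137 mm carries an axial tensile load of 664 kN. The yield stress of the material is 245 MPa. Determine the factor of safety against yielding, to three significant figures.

n = 5.44

A = πd²/4 = 14740 mm².
σ = F/A = 664000/14740 = 45.04 MPa.
n = 245/45.04 = 5.439.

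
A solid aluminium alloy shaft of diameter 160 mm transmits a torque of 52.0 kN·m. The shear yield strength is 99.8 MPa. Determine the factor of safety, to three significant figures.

n = 1.54

τ = 16T/(πd³) = 16×5.2000×10^7/(π×160³) = 64.66 MPa.
n = τ_limit/τ = 99.8/64.66 = 1.544.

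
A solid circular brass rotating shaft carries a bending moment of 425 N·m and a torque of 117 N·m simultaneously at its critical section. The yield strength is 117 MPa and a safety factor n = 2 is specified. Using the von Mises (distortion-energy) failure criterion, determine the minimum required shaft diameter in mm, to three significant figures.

d = 42.4 mm

σ_allow = σ_y/n = 117/2 = 58.50 MPa.
For a solid shaft σ_b = 32M/(πd³) and τ = 16T/(πd³), so the von Mises stress is σ' = (16/πd³)·√(4M²+3T²).
√(4M²+3T²) = √(4×(425000)² + 3×(117000)²) = 873800 N·mm.
d³ = 16×873800/(π×58.50) = 76070 mm³.
d = 42.37 mm.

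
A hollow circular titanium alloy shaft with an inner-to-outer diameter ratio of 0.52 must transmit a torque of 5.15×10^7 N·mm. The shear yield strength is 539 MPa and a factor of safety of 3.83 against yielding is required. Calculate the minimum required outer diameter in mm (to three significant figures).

τ_allow = 539/3.83 = 140.7 MPa.
For a hollow shaft τ = 16T/[πd_o³(1−k⁴)] with k = 0.52, so 1−k⁴ = 0.9269.
d_o³ = 16T/[π τ_allow (1−k⁴)] = 16×5.1500×10^7/(π×140.7×0.9269) = 2.011×10^6 mm³.
d_o = 126.2 mm.

d_o = 126 mm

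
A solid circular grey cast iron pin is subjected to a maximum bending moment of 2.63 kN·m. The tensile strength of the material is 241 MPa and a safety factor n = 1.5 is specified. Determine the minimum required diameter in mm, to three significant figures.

d = 55.0 mm

σ_allow = 241/1.5 = 160.7 MPa.
For a solid circular section σ = 32M/(πd³), so d³ = 32M/(π σ_allow) = 32×2630000/(π×160.7) = 166700 mm³.
d = 55.04 mm.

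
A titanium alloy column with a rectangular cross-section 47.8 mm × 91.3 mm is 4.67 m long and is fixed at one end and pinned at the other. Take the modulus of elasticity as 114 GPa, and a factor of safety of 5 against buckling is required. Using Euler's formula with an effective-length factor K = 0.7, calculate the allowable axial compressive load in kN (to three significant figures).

P_allow = 17.5 kN

Buckling occurs about the weak axis: I_min = h·b³/12 = 91.3×47.8³/12 = 830900 mm⁴ (b = 47.8 mm is the smaller dimension).
Effective length L_e = KL = 0.7×4.67 m = 3269 mm.
Euler critical load P_cr = π²EI/L_e² = π²×114000×830900/3269² = 87490 N.
P_allow = P_cr/n = 87490/5 = 17500 N.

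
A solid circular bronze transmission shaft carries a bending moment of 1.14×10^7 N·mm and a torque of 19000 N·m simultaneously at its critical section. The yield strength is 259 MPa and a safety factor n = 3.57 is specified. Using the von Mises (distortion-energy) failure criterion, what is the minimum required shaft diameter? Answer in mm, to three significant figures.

σ_allow = σ_y/n = 259/3.57 = 72.55 MPa.
For a solid shaft σ_b = 32M/(πd³) and τ = 16T/(πd³), so the von Mises stress is σ' = (16/πd³)·√(4M²+3T²).
√(4M²+3T²) = √(4×(1.140×10^7)² + 3×(1.900×10^7)²) = 4.004×10^7 N·mm.
d³ = 16×4.004×10^7/(π×72.55) = 2.811×10^6 mm³.
d = 141.1 mm.

d = 141 mm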